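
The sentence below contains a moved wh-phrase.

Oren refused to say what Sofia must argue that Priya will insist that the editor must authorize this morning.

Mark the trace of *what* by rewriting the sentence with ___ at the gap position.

Oren refused to say what Sofia must argue that Priya will insist that the editor must authorize ___ this morning.

Underlying clause: Sofia must argue that Priya will insist that the editor must authorize what this morning.
'what' is the direct object of 'authorize'. The gap is right after 'authorize'.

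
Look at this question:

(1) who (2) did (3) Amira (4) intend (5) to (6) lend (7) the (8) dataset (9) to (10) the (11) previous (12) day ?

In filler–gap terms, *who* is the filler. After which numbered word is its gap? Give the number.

Before movement: Amira did intend to lend the dataset to who the previous day.
'who' functions as the object of the preposition 'to' (recipient of 'lend'). Fronting leaves a gap immediately after 'to':
Who did Amira intend to lend the dataset to ___ the previous day?
'to' is word 9.

9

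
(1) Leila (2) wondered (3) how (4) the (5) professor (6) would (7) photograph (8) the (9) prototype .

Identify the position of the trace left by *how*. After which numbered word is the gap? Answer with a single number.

9

Underlying clause: The professor would photograph the prototype how.
'how' is the manner adjunct. Wh-movement fronts it, leaving a gap right after 'prototype':
Leila wondered how the professor would photograph the prototype ___.
'prototype' is word 9.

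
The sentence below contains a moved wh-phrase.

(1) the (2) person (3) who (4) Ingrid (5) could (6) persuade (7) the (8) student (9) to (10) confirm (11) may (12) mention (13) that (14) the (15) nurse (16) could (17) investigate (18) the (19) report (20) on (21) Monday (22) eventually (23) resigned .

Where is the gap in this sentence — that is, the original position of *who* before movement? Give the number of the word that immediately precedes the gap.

10

'who' functions as the subject of the clause embedded under 'confirm'. Wh-movement fronts it, leaving a gap right after 'confirm':
The person who Ingrid could persuade the student to confirm ___ may mention that the nurse could investigate the report on Monday eventually resigned.
'confirm' is word 10.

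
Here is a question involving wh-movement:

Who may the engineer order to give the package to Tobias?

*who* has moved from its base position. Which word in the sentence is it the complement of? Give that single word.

order

Pre-movement form: The engineer may order who to give the package to Tobias.
'who' is the direct object of 'order'. Wh-movement fronts it, leaving a gap right after 'order':
Who may the engineer order ___ to give the package to Tobias?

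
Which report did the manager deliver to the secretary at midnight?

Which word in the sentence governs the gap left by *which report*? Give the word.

deliver

In situ: The manager did deliver which report to the secretary at midnight.
The filler 'which report' is interpreted as the direct object of 'deliver'. Fronting leaves a gap immediately after 'deliver':
Which report did the manager deliver ___ to the secretary at midnight?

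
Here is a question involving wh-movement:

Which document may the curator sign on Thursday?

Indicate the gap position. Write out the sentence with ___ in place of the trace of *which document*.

Which document may the curator sign ___ on Thursday?

In situ: The curator may sign which document on Thursday.
'which document' is the direct object of 'sign'. The gap is right after 'sign'.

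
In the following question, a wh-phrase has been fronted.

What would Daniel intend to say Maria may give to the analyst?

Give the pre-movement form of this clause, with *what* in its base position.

'what' is the direct object of 'give'. It moves to the left edge, and the trace sits right after 'give':
What would Daniel intend to say Maria may give ___ to the analyst?

Daniel would intend to say Maria may give what to the analyst.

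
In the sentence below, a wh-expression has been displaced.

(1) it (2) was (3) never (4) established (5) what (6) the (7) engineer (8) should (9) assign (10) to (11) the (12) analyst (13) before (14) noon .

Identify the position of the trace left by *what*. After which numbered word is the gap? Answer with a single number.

9

Before movement: The engineer should assign what to the analyst before noon.
'what' is the direct object of 'assign'. It moves to the left edge, and the trace sits right after 'assign':
It was never established what the engineer should assign ___ to the analyst before noon.
'assign' is word 9.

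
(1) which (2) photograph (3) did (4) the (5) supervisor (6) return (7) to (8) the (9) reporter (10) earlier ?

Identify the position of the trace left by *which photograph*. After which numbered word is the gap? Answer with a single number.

Before movement: The supervisor did return which photograph to the reporter earlier.
'which photograph' is the direct object of 'return'. Fronting leaves a gap immediately after 'return':
Which photograph did the supervisor return ___ to the reporter earlier?
'return' is word 6.

6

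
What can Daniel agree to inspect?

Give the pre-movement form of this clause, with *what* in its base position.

'what' functions as the direct object of 'inspect'. It moves to the left edge, and the trace sits right after 'inspect':
What can Daniel agree to inspect ___?

Daniel can agree to inspect what.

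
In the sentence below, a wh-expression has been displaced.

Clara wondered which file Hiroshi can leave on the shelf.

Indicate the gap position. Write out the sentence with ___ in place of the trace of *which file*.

Clara wondered which file Hiroshi can leave ___ on the shelf.

Before movement: Hiroshi can leave which file on the shelf.
The filler 'which file' is interpreted as the direct object of 'leave'. The gap is right after 'leave'.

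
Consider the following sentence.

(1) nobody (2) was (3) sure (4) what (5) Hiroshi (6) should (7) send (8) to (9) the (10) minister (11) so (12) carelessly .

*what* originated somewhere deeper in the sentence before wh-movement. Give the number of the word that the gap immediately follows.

Before movement: Hiroshi should send what to the minister so carelessly.
'what' functions as the direct object of 'send'. It moves to the left edge, and the trace sits right after 'send':
Nobody was sure what Hiroshi should send ___ to the minister so carelessly.
'send' is word 7.

7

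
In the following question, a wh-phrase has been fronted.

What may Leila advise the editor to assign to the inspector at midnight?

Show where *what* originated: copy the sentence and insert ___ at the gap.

Before movement: Leila may advise the editor to assign what to the inspector at midnight.
The filler 'what' is interpreted as the direct object of 'assign'. The gap is right after 'assign'.

What may Leila advise the editor to assign ___ to the inspector at midnight?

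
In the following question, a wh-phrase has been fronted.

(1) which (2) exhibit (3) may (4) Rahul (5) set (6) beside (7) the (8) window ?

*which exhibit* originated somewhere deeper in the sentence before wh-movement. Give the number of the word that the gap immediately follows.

Before movement: Rahul may set which exhibit beside the window.
The filler 'which exhibit' is interpreted as the direct object of 'set'. Fronting leaves a gap immediately after 'set':
Which exhibit may Rahul set ___ beside the window?
'set' is word 5.

5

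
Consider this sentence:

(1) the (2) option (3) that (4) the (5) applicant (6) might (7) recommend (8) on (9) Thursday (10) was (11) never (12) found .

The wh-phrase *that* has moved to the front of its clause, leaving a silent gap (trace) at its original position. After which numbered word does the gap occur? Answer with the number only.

7

'that' is the direct object of 'recommend'. It moves to the left edge, and the trace sits right after 'recommend':
The option that the applicant might recommend ___ on Thursday was never found.
'recommend' is word 7.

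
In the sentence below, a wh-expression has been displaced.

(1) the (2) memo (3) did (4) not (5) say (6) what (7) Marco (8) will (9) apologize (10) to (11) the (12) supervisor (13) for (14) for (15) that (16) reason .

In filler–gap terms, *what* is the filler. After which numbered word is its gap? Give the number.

13

Pre-movement form: Marco will apologize to the supervisor for what for that reason.
The filler 'what' is interpreted as the object of the preposition 'for'. Fronting leaves a gap immediately after 'for':
The memo did not say what Marco will apologize to the supervisor for ___ for that reason.
'for' is word 13.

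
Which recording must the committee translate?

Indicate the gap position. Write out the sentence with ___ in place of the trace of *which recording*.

In situ: The committee must translate which recording.
'which recording' is the direct object of 'translate'. The gap is right after 'translate'.

Which recording must the committee translate ___?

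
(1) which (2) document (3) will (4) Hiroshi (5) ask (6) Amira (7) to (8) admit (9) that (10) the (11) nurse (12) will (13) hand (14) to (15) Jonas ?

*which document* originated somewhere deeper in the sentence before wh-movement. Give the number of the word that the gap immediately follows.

13

In situ: Hiroshi will ask Amira to admit that the nurse will hand which document to Jonas.
'which document' functions as the direct object of 'hand'. Wh-movement fronts it, leaving a gap right after 'hand':
Which document will Hiroshi ask Amira to admit that the nurse will hand ___ to Jonas?
'hand' is word 13.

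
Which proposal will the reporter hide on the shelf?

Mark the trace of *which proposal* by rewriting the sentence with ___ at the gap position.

Which proposal will the reporter hide ___ on the shelf?

Before movement: The reporter will hide which proposal on the shelf.
'which proposal' is the direct object of 'hide'. The gap is right after 'hide'.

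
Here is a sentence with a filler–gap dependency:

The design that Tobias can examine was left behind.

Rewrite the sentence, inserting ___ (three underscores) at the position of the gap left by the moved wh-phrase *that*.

'that' functions as the direct object of 'examine'. The gap is right after 'examine'.

The design that Tobias can examine ___ was left behind.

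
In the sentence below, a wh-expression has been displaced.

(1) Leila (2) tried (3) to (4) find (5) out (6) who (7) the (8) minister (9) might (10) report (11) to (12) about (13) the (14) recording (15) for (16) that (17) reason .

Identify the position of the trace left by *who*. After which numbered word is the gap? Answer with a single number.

11

Pre-movement form: The minister might report to who about the recording for that reason.
'who' is the object of the preposition 'to'. Fronting leaves a gap immediately after 'to':
Leila tried to find out who the minister might report to ___ about the recording for that reason.
'to' is word 11.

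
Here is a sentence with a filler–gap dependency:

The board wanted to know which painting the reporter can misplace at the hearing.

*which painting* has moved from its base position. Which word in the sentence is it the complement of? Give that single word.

Underlying clause: The reporter can misplace which painting at the hearing.
'which painting' functions as the direct object of 'misplace'. Fronting leaves a gap immediately after 'misplace':
The board wanted to know which painting the reporter can misplace ___ at the hearing.

misplace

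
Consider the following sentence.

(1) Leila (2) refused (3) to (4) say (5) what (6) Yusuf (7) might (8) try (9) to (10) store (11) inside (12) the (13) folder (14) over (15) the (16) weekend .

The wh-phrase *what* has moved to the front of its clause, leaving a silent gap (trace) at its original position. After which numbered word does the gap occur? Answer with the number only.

10

Pre-movement form: Yusuf might try to store what inside the folder over the weekend.
'what' is the direct object of 'store'. Wh-movement fronts it, leaving a gap right after 'store':
Leila refused to say what Yusuf might try to store ___ inside the folder over the weekend.
'store' is word 10.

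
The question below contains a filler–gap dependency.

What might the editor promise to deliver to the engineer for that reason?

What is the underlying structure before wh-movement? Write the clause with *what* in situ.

The editor might promise to deliver what to the engineer for that reason.

'what' is the direct object of 'deliver'. It moves to the left edge, and the trace sits right after 'deliver':
What might the editor promise to deliver ___ to the engineer for that reason?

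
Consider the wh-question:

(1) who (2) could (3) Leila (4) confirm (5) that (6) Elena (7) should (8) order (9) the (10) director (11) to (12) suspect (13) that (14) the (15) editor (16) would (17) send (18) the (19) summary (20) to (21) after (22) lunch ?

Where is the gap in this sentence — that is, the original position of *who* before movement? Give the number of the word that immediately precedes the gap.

Before movement: Leila could confirm that Elena should order the director to suspect that the editor would send the summary to who after lunch.
'who' is the object of the preposition 'to' (recipient of 'send'). Fronting leaves a gap immediately after 'to':
Who could Leila confirm that Elena should order the director to suspect that the editor would send the summary to ___ after lunch?
'to' is word 20.

20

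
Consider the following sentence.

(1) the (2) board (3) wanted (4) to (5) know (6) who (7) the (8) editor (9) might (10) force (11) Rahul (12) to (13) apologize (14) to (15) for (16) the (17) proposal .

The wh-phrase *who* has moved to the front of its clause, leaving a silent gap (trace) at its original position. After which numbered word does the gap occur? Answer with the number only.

Underlying clause: The editor might force Rahul to apologize to who for the proposal.
'who' functions as the object of the preposition 'to'. Fronting leaves a gap immediately after 'to':
The board wanted to know who the editor might force Rahul to apologize to ___ for the proposal.
'to' is word 14.

14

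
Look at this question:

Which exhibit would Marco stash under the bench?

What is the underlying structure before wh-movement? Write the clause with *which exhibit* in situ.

Marco would stash which exhibit under the bench.

'which exhibit' functions as the direct object of 'stash'. It moves to the left edge, and the trace sits right after 'stash':
Which exhibit would Marco stash ___ under the bench?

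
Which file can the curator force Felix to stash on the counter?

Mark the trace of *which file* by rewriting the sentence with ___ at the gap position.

Which file can the curator force Felix to stash ___ on the counter?

In situ: The curator can force Felix to stash which file on the counter.
The filler 'which file' is interpreted as the direct object of 'stash'. The gap is right after 'stash'.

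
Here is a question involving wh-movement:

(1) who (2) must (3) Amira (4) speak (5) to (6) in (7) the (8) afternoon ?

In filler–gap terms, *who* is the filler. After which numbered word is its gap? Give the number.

5

Pre-movement form: Amira must speak to who in the afternoon.
The filler 'who' is interpreted as the object of the preposition 'to'. Wh-movement fronts it, leaving a gap right after 'to':
Who must Amira speak to ___ in the afternoon?
'to' is word 5.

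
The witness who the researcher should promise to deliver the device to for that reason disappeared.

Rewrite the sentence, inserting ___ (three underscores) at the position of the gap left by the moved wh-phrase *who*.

The filler 'who' is interpreted as the object of the preposition 'to' (recipient of 'deliver'). The gap is right after 'to'.

The witness who the researcher should promise to deliver the device to ___ for that reason disappeared.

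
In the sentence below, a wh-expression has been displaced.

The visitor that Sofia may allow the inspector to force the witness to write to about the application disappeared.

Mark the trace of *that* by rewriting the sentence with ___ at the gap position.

The visitor that Sofia may allow the inspector to force the witness to write to ___ about the application disappeared.

'that' is the object of the preposition 'to'. The gap is right after 'to'.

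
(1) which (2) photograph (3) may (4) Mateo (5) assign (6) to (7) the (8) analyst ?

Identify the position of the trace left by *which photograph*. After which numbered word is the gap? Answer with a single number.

Underlying clause: Mateo may assign which photograph to the analyst.
'which photograph' functions as the direct object of 'assign'. It moves to the left edge, and the trace sits right after 'assign':
Which photograph may Mateo assign ___ to the analyst?
'assign' is word 5.

5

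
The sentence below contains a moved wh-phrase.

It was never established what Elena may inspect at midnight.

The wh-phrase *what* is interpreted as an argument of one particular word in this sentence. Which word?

In situ: Elena may inspect what at midnight.
'what' is the direct object of 'inspect'. Wh-movement fronts it, leaving a gap right after 'inspect':
It was never established what Elena may inspect ___ at midnight.

inspect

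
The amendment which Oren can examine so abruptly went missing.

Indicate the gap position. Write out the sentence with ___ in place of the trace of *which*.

The amendment which Oren can examine ___ so abruptly went missing.

'which' functions as the direct object of 'examine'. The gap is right after 'examine'.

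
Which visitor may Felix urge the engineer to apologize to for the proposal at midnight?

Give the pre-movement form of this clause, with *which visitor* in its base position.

'which visitor' functions as the object of the preposition 'to'. Fronting leaves a gap immediately after 'to':
Which visitor may Felix urge the engineer to apologize to ___ for the proposal at midnight?

Felix may urge the engineer to apologize to which visitor for the proposal at midnight.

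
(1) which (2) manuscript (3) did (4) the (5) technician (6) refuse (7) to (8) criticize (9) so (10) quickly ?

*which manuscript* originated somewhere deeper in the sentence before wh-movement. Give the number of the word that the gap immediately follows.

Pre-movement form: The technician did refuse to criticize which manuscript so quickly.
The filler 'which manuscript' is interpreted as the direct object of 'criticize'. Fronting leaves a gap immediately after 'criticize':
Which manuscript did the technician refuse to criticize ___ so quickly?
'criticize' is word 8.

8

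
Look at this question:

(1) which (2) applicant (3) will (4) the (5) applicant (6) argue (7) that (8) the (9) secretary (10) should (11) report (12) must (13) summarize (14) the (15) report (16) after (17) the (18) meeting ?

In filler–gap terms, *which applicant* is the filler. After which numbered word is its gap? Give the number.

11

In situ: The applicant will argue that the secretary should report which applicant must summarize the report after the meeting.
'which applicant' is the subject of the clause embedded under 'report'. Wh-movement fronts it, leaving a gap right after 'report':
Which applicant will the applicant argue that the secretary should report ___ must summarize the report after the meeting?
'report' is word 11.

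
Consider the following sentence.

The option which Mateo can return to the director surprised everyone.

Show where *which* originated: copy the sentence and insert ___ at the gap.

'which' is the direct object of 'return'. The gap is right after 'return'.

The option which Mateo can return ___ to the director surprised everyone.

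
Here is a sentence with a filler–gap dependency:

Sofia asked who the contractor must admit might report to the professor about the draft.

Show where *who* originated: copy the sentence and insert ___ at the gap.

Before movement: The contractor must admit who might report to the professor about the draft.
The filler 'who' is interpreted as the subject of the clause embedded under 'admit'. The gap is right after 'admit'.

Sofia asked who the contractor must admit ___ might report to the professor about the draft.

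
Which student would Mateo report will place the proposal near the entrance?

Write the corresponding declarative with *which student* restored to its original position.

'which student' functions as the subject of the clause embedded under 'report'. Fronting leaves a gap immediately after 'report':
Which student would Mateo report ___ will place the proposal near the entrance?

Mateo would report which student will place the proposal near the entrance.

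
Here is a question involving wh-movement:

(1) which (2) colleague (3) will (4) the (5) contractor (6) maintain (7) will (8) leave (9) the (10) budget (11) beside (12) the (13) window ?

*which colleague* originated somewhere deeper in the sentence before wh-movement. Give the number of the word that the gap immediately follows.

6

Before movement: The contractor will maintain which colleague will leave the budget beside the window.
'which colleague' is the subject of the clause embedded under 'maintain'. It moves to the left edge, and the trace sits right after 'maintain':
Which colleague will the contractor maintain ___ will leave the budget beside the window?
'maintain' is word 6.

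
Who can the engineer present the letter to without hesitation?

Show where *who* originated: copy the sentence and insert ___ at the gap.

Who can the engineer present the letter to ___ without hesitation?

In situ: The engineer can present the letter to who without hesitation.
The filler 'who' is interpreted as the object of the preposition 'to' (recipient of 'present'). The gap is right after 'to'.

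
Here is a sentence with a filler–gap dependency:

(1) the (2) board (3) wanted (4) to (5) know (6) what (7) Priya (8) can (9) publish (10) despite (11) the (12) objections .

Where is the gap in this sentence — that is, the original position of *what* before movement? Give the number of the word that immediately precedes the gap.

Underlying clause: Priya can publish what despite the objections.
'what' is the direct object of 'publish'. It moves to the left edge, and the trace sits right after 'publish':
The board wanted to know what Priya can publish ___ despite the objections.
'publish' is word 9.

9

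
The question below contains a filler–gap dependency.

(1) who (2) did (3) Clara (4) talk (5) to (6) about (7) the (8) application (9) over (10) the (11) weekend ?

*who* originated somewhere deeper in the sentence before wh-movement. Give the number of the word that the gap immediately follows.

Pre-movement form: Clara did talk to who about the application over the weekend.
'who' functions as the object of the preposition 'to'. Fronting leaves a gap immediately after 'to':
Who did Clara talk to ___ about the application over the weekend?
'to' is word 5.

5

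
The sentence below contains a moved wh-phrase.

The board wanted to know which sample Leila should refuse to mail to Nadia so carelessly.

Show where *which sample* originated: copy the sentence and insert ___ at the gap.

Underlying clause: Leila should refuse to mail which sample to Nadia so carelessly.
The filler 'which sample' is interpreted as the direct object of 'mail'. The gap is right after 'mail'.

The board wanted to know which sample Leila should refuse to mail ___ to Nadia so carelessly.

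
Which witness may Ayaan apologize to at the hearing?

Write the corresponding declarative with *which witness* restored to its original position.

Ayaan may apologize to which witness at the hearing.

The filler 'which witness' is interpreted as the object of the preposition 'to'. Fronting leaves a gap immediately after 'to':
Which witness may Ayaan apologize to ___ at the hearing?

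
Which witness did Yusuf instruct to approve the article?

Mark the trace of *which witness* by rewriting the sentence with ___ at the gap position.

Which witness did Yusuf instruct ___ to approve the article?

Pre-movement form: Yusuf did instruct which witness to approve the article.
'which witness' functions as the direct object of 'instruct'. The gap is right after 'instruct'.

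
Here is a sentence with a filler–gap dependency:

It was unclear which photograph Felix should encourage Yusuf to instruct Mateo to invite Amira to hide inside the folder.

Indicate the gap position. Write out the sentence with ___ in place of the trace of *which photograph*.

It was unclear which photograph Felix should encourage Yusuf to instruct Mateo to invite Amira to hide ___ inside the folder.

In situ: Felix should encourage Yusuf to instruct Mateo to invite Amira to hide which photograph inside the folder.
'which photograph' is the direct object of 'hide'. The gap is right after 'hide'.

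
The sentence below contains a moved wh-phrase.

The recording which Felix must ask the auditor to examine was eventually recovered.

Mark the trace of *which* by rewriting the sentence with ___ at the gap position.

The filler 'which' is interpreted as the direct object of 'examine'. The gap is right after 'examine'.

The recording which Felix must ask the auditor to examine ___ was eventually recovered.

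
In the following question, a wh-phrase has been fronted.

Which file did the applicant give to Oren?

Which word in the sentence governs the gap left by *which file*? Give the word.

In situ: The applicant did give which file to Oren.
'which file' functions as the direct object of 'give'. It moves to the left edge, and the trace sits right after 'give':
Which file did the applicant give ___ to Oren?

give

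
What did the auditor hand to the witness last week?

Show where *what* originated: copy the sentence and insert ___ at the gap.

Before movement: The auditor did hand what to the witness last week.
The filler 'what' is interpreted as the direct object of 'hand'. The gap is right after 'hand'.

What did the auditor hand ___ to the witness last week?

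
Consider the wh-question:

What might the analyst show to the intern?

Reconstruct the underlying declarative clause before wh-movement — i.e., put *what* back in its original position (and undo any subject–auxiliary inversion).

The analyst might show what to the intern.

'what' is the direct object of 'show'. It moves to the left edge, and the trace sits right after 'show':
What might the analyst show ___ to the intern?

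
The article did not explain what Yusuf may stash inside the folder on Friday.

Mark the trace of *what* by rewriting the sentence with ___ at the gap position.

Underlying clause: Yusuf may stash what inside the folder on Friday.
The filler 'what' is interpreted as the direct object of 'stash'. The gap is right after 'stash'.

The article did not explain what Yusuf may stash ___ inside the folder on Friday.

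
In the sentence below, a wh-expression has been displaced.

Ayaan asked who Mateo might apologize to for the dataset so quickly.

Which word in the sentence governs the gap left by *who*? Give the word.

to

Before movement: Mateo might apologize to who for the dataset so quickly.
'who' functions as the object of the preposition 'to'. It moves to the left edge, and the trace sits right after 'to':
Ayaan asked who Mateo might apologize to ___ for the dataset so quickly.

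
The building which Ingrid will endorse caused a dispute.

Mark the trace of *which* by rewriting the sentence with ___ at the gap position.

The building which Ingrid will endorse ___ caused a dispute.

'which' is the direct object of 'endorse'. The gap is right after 'endorse'.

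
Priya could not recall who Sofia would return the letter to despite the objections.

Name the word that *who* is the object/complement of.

In situ: Sofia would return the letter to who despite the objections.
'who' functions as the object of the preposition 'to' (recipient of 'return'). Fronting leaves a gap immediately after 'to':
Priya could not recall who Sofia would return the letter to ___ despite the objections.

to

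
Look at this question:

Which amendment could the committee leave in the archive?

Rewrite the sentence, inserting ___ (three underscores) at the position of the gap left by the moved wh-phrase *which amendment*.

Underlying clause: The committee could leave which amendment in the archive.
'which amendment' is the direct object of 'leave'. The gap is right after 'leave'.

Which amendment could the committee leave ___ in the archive?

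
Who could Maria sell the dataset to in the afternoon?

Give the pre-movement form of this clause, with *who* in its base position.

The filler 'who' is interpreted as the object of the preposition 'to' (recipient of 'sell'). Wh-movement fronts it, leaving a gap right after 'to':
Who could Maria sell the dataset to ___ in the afternoon?

Maria could sell the dataset to who in the afternoon.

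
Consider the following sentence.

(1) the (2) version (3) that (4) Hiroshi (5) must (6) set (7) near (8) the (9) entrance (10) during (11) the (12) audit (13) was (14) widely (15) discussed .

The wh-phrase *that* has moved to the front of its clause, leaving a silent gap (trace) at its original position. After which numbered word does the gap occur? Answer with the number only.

'that' is the direct object of 'set'. Fronting leaves a gap immediately after 'set':
The version that Hiroshi must set ___ near the entrance during the audit was widely discussed.
'set' is word 6.

6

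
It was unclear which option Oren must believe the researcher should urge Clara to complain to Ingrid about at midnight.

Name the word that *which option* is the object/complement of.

about

Before movement: Oren must believe the researcher should urge Clara to complain to Ingrid about which option at midnight.
'which option' functions as the object of the preposition 'about'. It moves to the left edge, and the trace sits right after 'about':
It was unclear which option Oren must believe the researcher should urge Clara to complain to Ingrid about ___ at midnight.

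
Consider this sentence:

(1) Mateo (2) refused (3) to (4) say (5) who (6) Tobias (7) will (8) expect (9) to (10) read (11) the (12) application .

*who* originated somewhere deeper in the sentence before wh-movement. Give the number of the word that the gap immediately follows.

8

In situ: Tobias will expect who to read the application.
The filler 'who' is interpreted as the direct object of 'expect'. Wh-movement fronts it, leaving a gap right after 'expect':
Mateo refused to say who Tobias will expect ___ to read the application.
'expect' is word 8.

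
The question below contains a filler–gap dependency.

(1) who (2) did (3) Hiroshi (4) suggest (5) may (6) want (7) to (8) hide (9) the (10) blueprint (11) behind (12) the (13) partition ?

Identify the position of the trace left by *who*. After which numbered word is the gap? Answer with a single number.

4

In situ: Hiroshi did suggest who may want to hide the blueprint behind the partition.
'who' is the subject of the clause embedded under 'suggest'. Fronting leaves a gap immediately after 'suggest':
Who did Hiroshi suggest ___ may want to hide the blueprint behind the partition?
'suggest' is word 4.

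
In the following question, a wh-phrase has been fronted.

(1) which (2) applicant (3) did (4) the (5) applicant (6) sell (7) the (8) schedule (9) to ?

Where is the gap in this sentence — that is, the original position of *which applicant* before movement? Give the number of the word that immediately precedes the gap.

Underlying clause: The applicant did sell the schedule to which applicant.
'which applicant' functions as the object of the preposition 'to' (recipient of 'sell'). Wh-movement fronts it, leaving a gap right after 'to':
Which applicant did the applicant sell the schedule to ___?
'to' is word 9.

9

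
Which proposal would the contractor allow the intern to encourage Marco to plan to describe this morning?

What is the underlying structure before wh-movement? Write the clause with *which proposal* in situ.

The contractor would allow the intern to encourage Marco to plan to describe which proposal this morning.

'which proposal' functions as the direct object of 'describe'. It moves to the left edge, and the trace sits right after 'describe':
Which proposal would the contractor allow the intern to encourage Marco to plan to describe ___ this morning?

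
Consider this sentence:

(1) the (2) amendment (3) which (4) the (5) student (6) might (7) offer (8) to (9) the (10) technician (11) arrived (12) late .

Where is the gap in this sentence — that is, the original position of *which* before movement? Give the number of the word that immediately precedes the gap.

7

'which' is the direct object of 'offer'. It moves to the left edge, and the trace sits right after 'offer':
The amendment which the student might offer ___ to the technician arrived late.
'offer' is word 7.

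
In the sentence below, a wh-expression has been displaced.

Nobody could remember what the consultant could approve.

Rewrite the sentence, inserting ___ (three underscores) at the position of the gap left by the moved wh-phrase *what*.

Nobody could remember what the consultant could approve ___.

In situ: The consultant could approve what.
'what' is the direct object of 'approve'. The gap is right after 'approve'.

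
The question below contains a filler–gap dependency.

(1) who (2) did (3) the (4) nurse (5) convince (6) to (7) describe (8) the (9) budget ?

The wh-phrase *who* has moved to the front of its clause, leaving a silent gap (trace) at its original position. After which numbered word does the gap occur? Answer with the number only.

In situ: The nurse did convince who to describe the budget.
'who' functions as the direct object of 'convince'. Fronting leaves a gap immediately after 'convince':
Who did the nurse convince ___ to describe the budget?
'convince' is word 5.

5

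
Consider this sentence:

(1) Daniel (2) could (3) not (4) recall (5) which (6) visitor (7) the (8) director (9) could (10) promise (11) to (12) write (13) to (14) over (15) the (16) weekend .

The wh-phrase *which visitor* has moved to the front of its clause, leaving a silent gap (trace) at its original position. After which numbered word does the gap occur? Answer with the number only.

13

Pre-movement form: The director could promise to write to which visitor over the weekend.
'which visitor' is the object of the preposition 'to'. Fronting leaves a gap immediately after 'to':
Daniel could not recall which visitor the director could promise to write to ___ over the weekend.
'to' is word 13.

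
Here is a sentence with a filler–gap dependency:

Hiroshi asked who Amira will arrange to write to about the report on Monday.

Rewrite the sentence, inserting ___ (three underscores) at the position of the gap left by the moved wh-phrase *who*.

In situ: Amira will arrange to write to who about the report on Monday.
'who' functions as the object of the preposition 'to'. The gap is right after 'to'.

Hiroshi asked who Amira will arrange to write to ___ about the report on Monday.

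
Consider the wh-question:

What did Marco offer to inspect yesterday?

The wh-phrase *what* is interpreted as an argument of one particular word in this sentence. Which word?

inspect

Before movement: Marco did offer to inspect what yesterday.
'what' functions as the direct object of 'inspect'. It moves to the left edge, and the trace sits right after 'inspect':
What did Marco offer to inspect ___ yesterday?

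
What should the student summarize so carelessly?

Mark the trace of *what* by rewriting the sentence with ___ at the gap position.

Underlying clause: The student should summarize what so carelessly.
'what' is the direct object of 'summarize'. The gap is right after 'summarize'.

What should the student summarize ___ so carelessly?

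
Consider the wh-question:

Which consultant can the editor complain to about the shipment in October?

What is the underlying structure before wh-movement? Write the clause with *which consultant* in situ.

'which consultant' is the object of the preposition 'to'. Wh-movement fronts it, leaving a gap right after 'to':
Which consultant can the editor complain to ___ about the shipment in October?

The editor can complain to which consultant about the shipment in October.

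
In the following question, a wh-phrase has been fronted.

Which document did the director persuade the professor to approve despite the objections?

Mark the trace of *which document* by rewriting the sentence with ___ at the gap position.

Underlying clause: The director did persuade the professor to approve which document despite the objections.
The filler 'which document' is interpreted as the direct object of 'approve'. The gap is right after 'approve'.

Which document did the director persuade the professor to approve ___ despite the objections?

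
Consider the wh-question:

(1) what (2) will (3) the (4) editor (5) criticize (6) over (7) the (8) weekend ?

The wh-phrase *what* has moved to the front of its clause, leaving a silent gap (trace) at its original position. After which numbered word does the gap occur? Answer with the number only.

5

In situ: The editor will criticize what over the weekend.
'what' is the direct object of 'criticize'. It moves to the left edge, and the trace sits right after 'criticize':
What will the editor criticize ___ over the weekend?
'criticize' is word 5.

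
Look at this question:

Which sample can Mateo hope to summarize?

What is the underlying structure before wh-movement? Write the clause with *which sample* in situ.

'which sample' functions as the direct object of 'summarize'. It moves to the left edge, and the trace sits right after 'summarize':
Which sample can Mateo hope to summarize ___?

Mateo can hope to summarize which sample.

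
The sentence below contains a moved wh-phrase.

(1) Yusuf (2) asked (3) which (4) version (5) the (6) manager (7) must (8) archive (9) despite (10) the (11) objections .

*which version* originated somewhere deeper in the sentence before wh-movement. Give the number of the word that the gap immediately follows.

Before movement: The manager must archive which version despite the objections.
'which version' functions as the direct object of 'archive'. It moves to the left edge, and the trace sits right after 'archive':
Yusuf asked which version the manager must archive ___ despite the objections.
'archive' is word 8.

8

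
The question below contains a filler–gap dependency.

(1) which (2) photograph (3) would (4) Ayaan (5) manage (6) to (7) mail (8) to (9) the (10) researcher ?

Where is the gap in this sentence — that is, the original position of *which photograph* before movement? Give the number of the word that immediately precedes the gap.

In situ: Ayaan would manage to mail which photograph to the researcher.
'which photograph' is the direct object of 'mail'. Wh-movement fronts it, leaving a gap right after 'mail':
Which photograph would Ayaan manage to mail ___ to the researcher?
'mail' is word 7.

7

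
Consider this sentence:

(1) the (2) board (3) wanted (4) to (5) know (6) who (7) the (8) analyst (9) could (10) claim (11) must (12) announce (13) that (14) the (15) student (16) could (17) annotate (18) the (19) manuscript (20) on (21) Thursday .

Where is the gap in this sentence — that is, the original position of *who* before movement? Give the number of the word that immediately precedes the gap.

Pre-movement form: The analyst could claim who must announce that the student could annotate the manuscript on Thursday.
'who' functions as the subject of the clause embedded under 'claim'. Fronting leaves a gap immediately after 'claim':
The board wanted to know who the analyst could claim ___ must announce that the student could annotate the manuscript on Thursday.
'claim' is word 10.

10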